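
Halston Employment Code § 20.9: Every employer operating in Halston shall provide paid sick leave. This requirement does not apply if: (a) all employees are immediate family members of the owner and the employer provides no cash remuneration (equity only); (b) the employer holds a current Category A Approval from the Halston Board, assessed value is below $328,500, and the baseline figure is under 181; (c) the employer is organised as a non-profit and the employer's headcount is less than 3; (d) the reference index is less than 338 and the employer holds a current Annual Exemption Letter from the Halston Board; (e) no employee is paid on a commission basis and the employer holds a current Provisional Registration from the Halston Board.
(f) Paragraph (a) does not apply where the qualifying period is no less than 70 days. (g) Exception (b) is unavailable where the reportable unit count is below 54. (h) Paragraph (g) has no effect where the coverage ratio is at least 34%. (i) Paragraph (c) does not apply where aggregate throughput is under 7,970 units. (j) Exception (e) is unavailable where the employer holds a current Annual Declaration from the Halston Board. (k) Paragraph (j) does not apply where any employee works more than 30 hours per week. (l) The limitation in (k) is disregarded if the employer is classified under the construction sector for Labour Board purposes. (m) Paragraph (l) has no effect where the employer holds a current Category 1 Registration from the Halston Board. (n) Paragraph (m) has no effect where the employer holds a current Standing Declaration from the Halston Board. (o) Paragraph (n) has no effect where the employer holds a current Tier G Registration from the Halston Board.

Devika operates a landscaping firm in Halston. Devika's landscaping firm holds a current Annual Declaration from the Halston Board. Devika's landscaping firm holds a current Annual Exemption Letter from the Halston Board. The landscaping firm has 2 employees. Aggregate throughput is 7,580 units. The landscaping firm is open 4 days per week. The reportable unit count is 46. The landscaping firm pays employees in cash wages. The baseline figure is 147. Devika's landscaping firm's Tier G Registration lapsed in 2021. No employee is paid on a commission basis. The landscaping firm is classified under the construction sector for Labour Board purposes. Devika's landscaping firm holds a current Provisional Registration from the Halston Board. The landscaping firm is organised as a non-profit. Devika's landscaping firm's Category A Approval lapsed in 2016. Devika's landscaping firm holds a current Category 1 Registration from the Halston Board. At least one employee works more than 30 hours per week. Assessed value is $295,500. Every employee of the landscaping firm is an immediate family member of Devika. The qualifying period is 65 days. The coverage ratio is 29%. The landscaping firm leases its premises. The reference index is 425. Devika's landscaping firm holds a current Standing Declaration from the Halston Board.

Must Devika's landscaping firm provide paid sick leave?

Exception (a) does not apply: employees are paid cash wages.
Exception (b) does not apply: no current Category A Approval is held.
Exception (c) is satisfied on its face — the employer is a non-profit; the employer's headcount is 2, less than the 3 limit. However, paragraph (i) must be considered: (i) operates against (c): aggregate throughput is 7,580 units, under the 7,970 units limit. (c) is therefore removed.
Exception (d) fails — the reference index is 425, not less than 338.
Exception (e) is satisfied on its face — no employee is paid on commission; a current Provisional Registration is held. But applying paragraphs (j)–(o): (j) operates against (e): a current Annual Declaration is held. (k) would limit (j) — at least one employee exceeds 30 hours/week — but (l) sets (k) aside: (l) operates against (k): the landscaping firm is classified under the construction sector. (m) would limit (l) — a current Category 1 Registration is held — but (n) sets (m) aside: (n) operates against (m): a current Standing Declaration is held. (o) is not engaged (no current Tier G Registration is held), so (n) stands. Exception (e) does not apply.
No exception applies. The general rule governs.

Yes — Devika's landscaping firm must provide paid sick leave.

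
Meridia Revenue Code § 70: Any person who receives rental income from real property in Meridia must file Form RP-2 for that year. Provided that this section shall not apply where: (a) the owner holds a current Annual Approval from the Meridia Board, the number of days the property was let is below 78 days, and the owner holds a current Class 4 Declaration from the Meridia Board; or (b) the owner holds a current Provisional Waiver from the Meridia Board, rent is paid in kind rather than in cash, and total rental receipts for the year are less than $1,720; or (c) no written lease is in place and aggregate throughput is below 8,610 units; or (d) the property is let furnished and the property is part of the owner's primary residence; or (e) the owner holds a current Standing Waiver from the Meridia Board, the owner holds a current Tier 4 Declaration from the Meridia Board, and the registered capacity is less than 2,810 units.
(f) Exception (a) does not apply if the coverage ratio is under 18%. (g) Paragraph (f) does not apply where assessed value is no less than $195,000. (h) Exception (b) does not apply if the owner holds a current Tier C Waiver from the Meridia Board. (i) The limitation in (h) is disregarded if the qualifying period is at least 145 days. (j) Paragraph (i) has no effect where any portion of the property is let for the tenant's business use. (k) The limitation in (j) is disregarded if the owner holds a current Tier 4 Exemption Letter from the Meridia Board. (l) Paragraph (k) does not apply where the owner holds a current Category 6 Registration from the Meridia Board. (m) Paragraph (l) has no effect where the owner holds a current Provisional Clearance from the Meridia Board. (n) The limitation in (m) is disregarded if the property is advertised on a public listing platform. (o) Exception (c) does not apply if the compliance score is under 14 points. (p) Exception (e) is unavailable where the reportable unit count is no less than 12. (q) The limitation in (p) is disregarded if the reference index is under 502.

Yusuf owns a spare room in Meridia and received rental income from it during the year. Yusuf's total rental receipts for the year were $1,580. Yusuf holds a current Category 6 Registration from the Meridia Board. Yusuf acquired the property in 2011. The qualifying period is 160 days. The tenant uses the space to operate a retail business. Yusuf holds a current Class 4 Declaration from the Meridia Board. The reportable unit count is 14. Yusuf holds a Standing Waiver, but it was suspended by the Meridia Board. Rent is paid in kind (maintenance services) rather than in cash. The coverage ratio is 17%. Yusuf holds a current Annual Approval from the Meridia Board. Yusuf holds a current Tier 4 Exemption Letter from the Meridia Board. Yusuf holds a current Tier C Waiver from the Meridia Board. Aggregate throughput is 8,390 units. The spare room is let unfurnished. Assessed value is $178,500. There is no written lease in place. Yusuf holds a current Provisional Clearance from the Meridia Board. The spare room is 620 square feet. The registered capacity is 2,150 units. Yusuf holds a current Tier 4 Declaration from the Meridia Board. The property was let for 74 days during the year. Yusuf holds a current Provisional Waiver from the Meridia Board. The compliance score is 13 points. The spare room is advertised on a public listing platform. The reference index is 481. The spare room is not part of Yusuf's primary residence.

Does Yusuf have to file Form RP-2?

Yes — Yusuf must file Form RP-2.

Exception (a)'s conditions are all satisfied: a current Annual Approval is held; the number of days the property was let is 74 days, below the 78 days limit; a current Class 4 Declaration is held. But: (f) is triggered — the coverage ratio is 17%, under the 18% limit. (g) is not triggered (assessed value is $178,500, short of $195,000), so (f) stands. So (a) is unavailable.
Exception (b): a current Provisional Waiver is held; rent is paid in kind; total rental receipts for the year are $1,580, less than the $1,720 limit — every condition holds. Turning to paragraphs (h)–(n): (h) operates against (b): a current Tier C Waiver is held. (i) applies (the qualifying period is 160 days, meeting the 145 days threshold), but is set aside by (j): (j) is engaged — the space is let for business use. (k) would limit (j) — a current Tier 4 Exemption Letter is held — but (l) sets (k) aside: (l) operates against (k): a current Category 6 Registration is held. (m) is engaged (a current Provisional Clearance is held), but is displaced by (n): (n) applies — the property is publicly advertised. Exception (b) does not apply.
All of (c)'s requirements are met (there is no written lease; aggregate throughput is 8,390 units, below the 8,610 units limit). However, paragraph (o) must be considered: (o) applies — the compliance score is 13 points, under the 14 points limit. Exception (c) does not apply.
Exception (d) fails — the property is let unfurnished.
Exception (e) requires that the owner holds a current Standing Waiver from the Meridia Board; but no current Standing Waiver is held, so (e) is unavailable.
No exception is made out. Yusuf falls within the general rule.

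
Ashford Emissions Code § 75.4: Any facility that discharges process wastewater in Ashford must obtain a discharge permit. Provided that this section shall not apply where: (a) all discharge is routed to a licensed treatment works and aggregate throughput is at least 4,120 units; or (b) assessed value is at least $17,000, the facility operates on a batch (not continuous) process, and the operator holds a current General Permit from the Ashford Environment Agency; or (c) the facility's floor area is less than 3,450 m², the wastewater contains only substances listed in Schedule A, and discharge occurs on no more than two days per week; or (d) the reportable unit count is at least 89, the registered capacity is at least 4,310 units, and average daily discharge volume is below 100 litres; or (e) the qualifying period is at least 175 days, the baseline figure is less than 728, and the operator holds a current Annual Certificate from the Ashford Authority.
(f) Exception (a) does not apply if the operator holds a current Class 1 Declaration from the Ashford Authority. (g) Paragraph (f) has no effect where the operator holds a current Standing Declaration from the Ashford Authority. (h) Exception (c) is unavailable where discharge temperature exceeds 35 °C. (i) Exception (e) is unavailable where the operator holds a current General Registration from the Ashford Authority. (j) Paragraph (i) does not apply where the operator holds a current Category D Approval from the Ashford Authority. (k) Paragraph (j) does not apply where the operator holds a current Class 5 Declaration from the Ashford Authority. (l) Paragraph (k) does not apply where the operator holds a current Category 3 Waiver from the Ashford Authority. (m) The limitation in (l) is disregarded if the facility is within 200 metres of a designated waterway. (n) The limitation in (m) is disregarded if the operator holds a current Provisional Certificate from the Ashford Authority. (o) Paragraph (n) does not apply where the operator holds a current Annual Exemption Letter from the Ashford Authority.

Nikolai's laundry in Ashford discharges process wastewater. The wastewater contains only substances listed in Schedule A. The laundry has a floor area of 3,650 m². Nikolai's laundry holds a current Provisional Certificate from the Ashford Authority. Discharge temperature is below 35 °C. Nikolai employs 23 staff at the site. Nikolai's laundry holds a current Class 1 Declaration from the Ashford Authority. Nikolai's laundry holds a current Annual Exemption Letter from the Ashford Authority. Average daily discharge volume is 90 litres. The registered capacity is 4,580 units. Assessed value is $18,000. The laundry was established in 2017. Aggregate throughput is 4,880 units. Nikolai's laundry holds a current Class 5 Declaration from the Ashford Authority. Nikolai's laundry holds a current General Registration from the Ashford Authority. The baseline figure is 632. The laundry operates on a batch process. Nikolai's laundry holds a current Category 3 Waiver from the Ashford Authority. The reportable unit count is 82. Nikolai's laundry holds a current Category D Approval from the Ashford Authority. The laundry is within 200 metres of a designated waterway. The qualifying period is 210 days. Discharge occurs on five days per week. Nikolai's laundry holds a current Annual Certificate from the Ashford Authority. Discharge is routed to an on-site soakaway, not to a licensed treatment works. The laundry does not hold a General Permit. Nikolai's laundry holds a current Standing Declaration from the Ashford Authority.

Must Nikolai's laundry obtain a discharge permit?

Yes — Nikolai's laundry must obtain a discharge permit.

Exception (a) fails — discharge is not routed to a licensed treatment works.
Exception (b) does not apply: no General Permit is held.
Exception (c) requires that the facility's floor area is less than 3,450 m²; but the facility's floor area is 3,650 m², not less than 3,450 m², so (c) is unavailable.
Exception (d) requires that the reportable unit count is at least 89; but the reportable unit count is 82, short of 89, so (d) is unavailable.
All of (e)'s requirements are met (the qualifying period is 210 days, meeting the 175 days threshold; the baseline figure is 632, less than the 728 limit; a current Annual Certificate is held). However, paragraphs (i)–(o) must be considered: (i) operates — a current General Registration is held. (j) is triggered (a current Category D Approval is held), but is set aside by (k): (k) operates against (j): a current Class 5 Declaration is held. (l) would limit (k) — a current Category 3 Waiver is held — but (m) sets (l) aside: (m) operates against (l): the laundry is within 200 m of a designated waterway. (n) is engaged (a current Provisional Certificate is held), but is overridden by (o): (o) operates against (n): a current Annual Exemption Letter is held. (e) is therefore removed.
No exception applies. The general rule governs.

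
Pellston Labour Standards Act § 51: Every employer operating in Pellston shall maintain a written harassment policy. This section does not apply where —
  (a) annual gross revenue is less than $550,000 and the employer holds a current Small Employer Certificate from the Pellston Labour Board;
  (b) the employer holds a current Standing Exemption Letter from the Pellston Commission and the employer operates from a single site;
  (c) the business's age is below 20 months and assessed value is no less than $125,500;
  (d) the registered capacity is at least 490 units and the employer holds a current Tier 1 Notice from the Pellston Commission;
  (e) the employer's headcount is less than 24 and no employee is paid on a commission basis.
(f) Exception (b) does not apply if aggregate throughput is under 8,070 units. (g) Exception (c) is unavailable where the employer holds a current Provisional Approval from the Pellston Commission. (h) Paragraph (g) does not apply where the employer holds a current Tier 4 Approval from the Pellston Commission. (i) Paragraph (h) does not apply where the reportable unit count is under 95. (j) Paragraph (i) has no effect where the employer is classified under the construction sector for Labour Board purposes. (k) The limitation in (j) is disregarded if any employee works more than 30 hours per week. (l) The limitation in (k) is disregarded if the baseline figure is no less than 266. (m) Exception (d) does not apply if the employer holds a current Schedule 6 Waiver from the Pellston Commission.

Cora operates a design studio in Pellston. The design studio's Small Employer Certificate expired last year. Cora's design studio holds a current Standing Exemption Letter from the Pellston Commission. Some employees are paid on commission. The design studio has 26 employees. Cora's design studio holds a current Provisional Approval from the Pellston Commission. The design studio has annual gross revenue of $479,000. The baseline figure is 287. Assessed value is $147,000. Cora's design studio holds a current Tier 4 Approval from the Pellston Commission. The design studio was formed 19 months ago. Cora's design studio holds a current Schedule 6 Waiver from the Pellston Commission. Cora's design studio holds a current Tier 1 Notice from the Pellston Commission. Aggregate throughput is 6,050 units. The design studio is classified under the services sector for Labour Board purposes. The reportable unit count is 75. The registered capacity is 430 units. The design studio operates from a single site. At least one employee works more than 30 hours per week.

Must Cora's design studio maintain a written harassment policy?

Exception (a) does not apply: the Small Employer Certificate has expired.
Exception (b) is satisfied on its face — a current Standing Exemption Letter is held; the employer operates from a single site. Turning to paragraph (f): (f) operates against (b): aggregate throughput is 6,050 units, under the 8,070 units limit. Exception (b) does not apply.
All of (c)'s requirements are met (the business's age is 19 months, below the 20 months limit; assessed value is $147,000, meeting the $125,500 threshold). However, paragraphs (g)–(l) must be considered: (g) operates against (c): a current Provisional Approval is held. (h) would limit (g) — a current Tier 4 Approval is held — but (i) sets (h) aside: (i) operates against (h): the reportable unit count is 75, under the 95 limit. (j) is not triggered (the design studio is classified under the services sector), so (i) stands. (c) is therefore removed.
Exception (d) requires that the registered capacity is at least 490 units; but the registered capacity is 430 units, short of 490 units, so (d) is unavailable.
Exception (e) does not apply: the employer's headcount is 26, not less than 24.
No exception displaces § 51.

Yes — Cora's design studio must maintain a written harassment policy.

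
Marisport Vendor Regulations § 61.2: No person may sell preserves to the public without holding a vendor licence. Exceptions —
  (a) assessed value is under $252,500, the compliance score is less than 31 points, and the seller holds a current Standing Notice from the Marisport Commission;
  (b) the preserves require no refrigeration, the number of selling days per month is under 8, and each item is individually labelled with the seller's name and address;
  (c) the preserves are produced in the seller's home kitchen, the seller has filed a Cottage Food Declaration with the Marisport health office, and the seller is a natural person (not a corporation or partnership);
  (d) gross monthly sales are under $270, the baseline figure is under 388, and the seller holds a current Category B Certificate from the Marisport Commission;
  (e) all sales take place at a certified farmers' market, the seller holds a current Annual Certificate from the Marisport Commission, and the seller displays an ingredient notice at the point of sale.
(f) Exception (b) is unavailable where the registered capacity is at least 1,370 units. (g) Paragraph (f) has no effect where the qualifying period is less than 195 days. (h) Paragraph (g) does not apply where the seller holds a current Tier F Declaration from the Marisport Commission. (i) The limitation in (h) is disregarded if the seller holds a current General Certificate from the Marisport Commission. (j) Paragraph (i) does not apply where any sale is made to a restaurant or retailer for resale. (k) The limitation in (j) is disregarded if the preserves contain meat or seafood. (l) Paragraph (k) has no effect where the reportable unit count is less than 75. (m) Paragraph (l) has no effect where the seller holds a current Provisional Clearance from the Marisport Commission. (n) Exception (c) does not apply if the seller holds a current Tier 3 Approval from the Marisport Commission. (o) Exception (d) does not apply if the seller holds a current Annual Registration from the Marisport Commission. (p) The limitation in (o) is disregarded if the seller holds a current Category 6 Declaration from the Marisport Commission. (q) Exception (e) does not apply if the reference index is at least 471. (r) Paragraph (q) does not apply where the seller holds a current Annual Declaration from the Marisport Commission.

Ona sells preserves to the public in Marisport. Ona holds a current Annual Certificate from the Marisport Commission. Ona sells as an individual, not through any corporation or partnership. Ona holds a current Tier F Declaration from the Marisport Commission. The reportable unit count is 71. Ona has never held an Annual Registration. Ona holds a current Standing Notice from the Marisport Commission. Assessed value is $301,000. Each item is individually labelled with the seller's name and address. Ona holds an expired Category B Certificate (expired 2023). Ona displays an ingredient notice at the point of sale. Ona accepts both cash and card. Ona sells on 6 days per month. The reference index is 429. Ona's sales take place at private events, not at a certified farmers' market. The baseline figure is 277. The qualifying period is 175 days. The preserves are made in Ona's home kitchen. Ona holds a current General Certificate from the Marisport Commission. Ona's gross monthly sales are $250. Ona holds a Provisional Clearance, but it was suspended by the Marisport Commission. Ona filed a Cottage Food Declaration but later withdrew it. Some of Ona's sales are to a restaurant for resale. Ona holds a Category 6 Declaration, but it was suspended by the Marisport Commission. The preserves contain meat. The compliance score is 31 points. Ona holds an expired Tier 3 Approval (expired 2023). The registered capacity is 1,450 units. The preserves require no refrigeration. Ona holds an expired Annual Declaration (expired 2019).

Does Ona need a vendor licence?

Yes — Ona must hold a vendor licence.

Exception (a) does not apply: assessed value is $301,000, not under $252,500.
Exception (b) is satisfied on its face — the preserves are shelf-stable; the number of selling days per month is 6, under the 8 limit; items are individually labelled. Turning to paragraphs (f)–(m): (f) operates against (b): the registered capacity is 1,450 units, meeting the 1,370 units threshold. (g) operates (the qualifying period is 175 days, less than the 195 days limit), but yields to (h): (h) operates against (g): a current Tier F Declaration is held. (i) operates (a current General Certificate is held), but yields to (j): (j) operates against (i): some sales are to a restaurant for resale. (k) is triggered (the preserves contain meat), but is itself disapplied by (l): (l) operates against (k): the reportable unit count is 71, less than the 75 limit. (m), which would lift (l), is not triggered — there is no Provisional Clearance in force. So (b) is unavailable.
Exception (c) fails — the Cottage Food Declaration was withdrawn.
Exception (d) requires that the seller holds a current Category B Certificate from the Marisport Commission; but there is no Category B Certificate in force, so (d) is unavailable.
Exception (e) does not apply: sales are at private events, not a certified farmers' market.
No exception is made out. Ona falls within the general rule.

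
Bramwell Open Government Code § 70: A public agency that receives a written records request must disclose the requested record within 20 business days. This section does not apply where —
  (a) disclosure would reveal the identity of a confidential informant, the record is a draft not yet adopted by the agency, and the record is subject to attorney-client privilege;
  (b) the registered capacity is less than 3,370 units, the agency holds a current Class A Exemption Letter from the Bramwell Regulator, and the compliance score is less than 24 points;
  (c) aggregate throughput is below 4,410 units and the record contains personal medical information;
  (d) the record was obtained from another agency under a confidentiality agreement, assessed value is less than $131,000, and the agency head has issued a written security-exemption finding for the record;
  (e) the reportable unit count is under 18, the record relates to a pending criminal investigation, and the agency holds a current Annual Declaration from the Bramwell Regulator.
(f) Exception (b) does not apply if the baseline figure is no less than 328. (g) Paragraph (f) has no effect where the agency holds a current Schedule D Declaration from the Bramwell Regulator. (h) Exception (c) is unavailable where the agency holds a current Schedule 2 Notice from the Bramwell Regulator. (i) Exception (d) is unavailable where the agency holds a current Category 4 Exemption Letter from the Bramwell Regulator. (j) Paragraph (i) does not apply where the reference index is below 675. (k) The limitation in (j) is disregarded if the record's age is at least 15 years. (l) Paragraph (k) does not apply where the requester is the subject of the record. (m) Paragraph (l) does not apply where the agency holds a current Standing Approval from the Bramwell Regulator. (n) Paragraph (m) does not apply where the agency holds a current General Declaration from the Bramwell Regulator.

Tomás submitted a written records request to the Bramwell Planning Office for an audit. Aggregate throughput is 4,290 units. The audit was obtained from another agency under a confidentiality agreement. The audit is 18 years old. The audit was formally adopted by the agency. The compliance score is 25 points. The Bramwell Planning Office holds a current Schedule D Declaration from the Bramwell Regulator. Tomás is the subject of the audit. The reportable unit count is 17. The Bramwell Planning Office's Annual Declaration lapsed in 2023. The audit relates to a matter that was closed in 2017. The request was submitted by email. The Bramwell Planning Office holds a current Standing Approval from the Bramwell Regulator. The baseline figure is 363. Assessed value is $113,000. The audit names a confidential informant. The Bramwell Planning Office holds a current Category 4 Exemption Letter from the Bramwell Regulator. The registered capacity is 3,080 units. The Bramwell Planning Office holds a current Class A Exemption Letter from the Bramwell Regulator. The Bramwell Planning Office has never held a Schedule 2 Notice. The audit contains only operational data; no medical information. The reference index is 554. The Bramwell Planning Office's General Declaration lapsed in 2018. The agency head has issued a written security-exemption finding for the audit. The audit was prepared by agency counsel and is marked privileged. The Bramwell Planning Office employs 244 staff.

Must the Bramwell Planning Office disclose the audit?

Yes — the Bramwell Planning Office must disclose the audit.

Exception (a) requires that the record is a draft not yet adopted by the agency; but the audit has been formally adopted, so (a) is unavailable.
Exception (b) fails — the compliance score is 25 points, not less than 24 points.
Exception (c) requires that the record contains personal medical information; but the audit contains only operational data, so (c) is unavailable.
Exception (d): the audit was obtained under a confidentiality agreement; assessed value is $113,000, less than the $131,000 limit; a written security-exemption finding has been issued — every condition holds. Turning to paragraphs (i)–(n): (i) operates against (d): a current Category 4 Exemption Letter is held. (j) would limit (i) — the reference index is 554, below the 675 limit — but (k) sets (j) aside: (k) applies — the record's age is 18 years, meeting the 15 years threshold. (l) would limit (k) — Tomás is the subject of the audit — but (m) sets (l) aside: (m) is engaged — a current Standing Approval is held. (n) is not triggered (there is no General Declaration in force), so (m) stands. Exception (d) does not apply.
Exception (e) does not apply: the audit relates to a closed matter.
None of the exceptions is available; § 70 applies in full.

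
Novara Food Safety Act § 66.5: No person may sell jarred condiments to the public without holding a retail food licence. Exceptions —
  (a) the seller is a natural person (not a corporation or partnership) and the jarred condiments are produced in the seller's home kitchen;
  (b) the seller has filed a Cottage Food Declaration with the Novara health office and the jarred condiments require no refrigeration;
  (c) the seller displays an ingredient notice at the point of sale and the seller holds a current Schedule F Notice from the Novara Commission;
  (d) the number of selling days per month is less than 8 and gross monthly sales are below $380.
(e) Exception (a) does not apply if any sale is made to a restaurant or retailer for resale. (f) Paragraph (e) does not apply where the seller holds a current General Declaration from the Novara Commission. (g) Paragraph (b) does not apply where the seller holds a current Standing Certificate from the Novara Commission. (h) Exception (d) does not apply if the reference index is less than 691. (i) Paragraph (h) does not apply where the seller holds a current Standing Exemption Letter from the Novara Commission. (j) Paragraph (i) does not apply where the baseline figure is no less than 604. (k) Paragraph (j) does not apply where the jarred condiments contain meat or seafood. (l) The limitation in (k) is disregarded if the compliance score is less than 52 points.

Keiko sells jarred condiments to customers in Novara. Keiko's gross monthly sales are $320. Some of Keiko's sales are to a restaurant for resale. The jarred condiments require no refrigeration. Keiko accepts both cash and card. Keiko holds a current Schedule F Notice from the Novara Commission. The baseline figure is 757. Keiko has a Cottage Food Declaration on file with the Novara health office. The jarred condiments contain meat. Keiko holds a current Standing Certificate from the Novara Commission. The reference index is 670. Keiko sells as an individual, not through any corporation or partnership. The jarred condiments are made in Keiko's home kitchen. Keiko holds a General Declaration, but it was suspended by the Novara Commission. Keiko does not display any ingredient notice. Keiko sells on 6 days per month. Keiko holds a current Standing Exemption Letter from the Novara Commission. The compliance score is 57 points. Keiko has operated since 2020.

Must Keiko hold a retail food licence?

All of (a)'s requirements are met (the seller is a natural person; the jarred condiments are home-kitchen produced). Turning to paragraphs (e)–(f): (e) operates against (a): some sales are to a restaurant for resale. (f) is not engaged (no current General Declaration is held), so (e) stands. So (a) is unavailable.
All of (b)'s requirements are met (a Cottage Food Declaration is on file; the jarred condiments are shelf-stable). Turning to paragraph (g): (g) operates against (b): a current Standing Certificate is held. (b) is therefore removed.
Exception (c) requires that the seller displays an ingredient notice at the point of sale; but no ingredient notice is displayed, so (c) is unavailable.
Exception (d)'s conditions are all satisfied: the number of selling days per month is 6, less than the 8 limit; gross monthly sales are $320, below the $380 limit. Considering the limiting provisions: (h) is triggered (the reference index is 670, less than the 691 limit), but is itself disapplied by (i): (i) applies — a current Standing Exemption Letter is held. (j) is engaged (the baseline figure is 757, meeting the 604 threshold), but yields to (k): (k) is triggered — the jarred condiments contain meat. (l) does not operate here (the compliance score is 57 points, not less than 52 points), so (k) stands. (d) remains available.

No — exception (d) applies; Keiko is not required to hold a retail food licence.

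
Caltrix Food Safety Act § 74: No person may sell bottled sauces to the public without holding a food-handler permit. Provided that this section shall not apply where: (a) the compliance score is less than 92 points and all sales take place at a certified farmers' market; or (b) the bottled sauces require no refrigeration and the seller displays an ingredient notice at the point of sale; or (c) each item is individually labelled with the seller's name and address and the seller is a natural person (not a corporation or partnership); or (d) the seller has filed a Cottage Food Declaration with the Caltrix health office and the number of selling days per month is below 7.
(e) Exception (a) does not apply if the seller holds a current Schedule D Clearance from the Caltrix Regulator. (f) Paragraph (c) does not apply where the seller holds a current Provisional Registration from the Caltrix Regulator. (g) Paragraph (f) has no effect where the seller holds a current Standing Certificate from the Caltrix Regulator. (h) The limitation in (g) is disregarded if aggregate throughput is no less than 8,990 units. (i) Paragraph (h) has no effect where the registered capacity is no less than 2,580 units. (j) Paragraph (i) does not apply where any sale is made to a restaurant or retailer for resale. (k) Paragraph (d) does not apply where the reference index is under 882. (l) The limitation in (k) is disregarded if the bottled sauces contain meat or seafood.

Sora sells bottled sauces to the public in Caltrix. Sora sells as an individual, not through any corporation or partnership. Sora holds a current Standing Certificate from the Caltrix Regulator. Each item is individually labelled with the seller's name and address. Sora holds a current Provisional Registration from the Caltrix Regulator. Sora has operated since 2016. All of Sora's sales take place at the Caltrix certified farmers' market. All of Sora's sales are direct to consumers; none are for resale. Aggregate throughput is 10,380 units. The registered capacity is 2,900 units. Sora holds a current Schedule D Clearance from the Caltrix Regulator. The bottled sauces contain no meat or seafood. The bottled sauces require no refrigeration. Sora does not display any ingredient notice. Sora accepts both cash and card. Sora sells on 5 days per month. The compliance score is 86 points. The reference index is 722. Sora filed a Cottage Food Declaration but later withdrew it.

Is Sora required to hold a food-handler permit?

Exception (a) is satisfied on its face — the compliance score is 86 points, less than the 92 points limit; all sales are at a certified farmers' market. But applying paragraph (e): (e) operates against (a): a current Schedule D Clearance is held. So (a) is unavailable.
Exception (b) fails — no ingredient notice is displayed.
Exception (c)'s conditions are all satisfied: items are individually labelled; the seller is a natural person. Under paragraphs (f)–(j): (f) would limit (c) — a current Provisional Registration is held — but (g) sets (f) aside: (g) is engaged — a current Standing Certificate is held. (h) would limit (g) — aggregate throughput is 10,380 units, meeting the 8,990 units threshold — but (i) sets (h) aside: (i) operates — the registered capacity is 2,900 units, meeting the 2,580 units threshold. (j), which would lift (i), is not engaged — no sales are for resale. Exception (c) stands.
Exception (d) does not apply: the Cottage Food Declaration was withdrawn.

No — exception (c) applies; Sora is not required to hold a food-handler permit.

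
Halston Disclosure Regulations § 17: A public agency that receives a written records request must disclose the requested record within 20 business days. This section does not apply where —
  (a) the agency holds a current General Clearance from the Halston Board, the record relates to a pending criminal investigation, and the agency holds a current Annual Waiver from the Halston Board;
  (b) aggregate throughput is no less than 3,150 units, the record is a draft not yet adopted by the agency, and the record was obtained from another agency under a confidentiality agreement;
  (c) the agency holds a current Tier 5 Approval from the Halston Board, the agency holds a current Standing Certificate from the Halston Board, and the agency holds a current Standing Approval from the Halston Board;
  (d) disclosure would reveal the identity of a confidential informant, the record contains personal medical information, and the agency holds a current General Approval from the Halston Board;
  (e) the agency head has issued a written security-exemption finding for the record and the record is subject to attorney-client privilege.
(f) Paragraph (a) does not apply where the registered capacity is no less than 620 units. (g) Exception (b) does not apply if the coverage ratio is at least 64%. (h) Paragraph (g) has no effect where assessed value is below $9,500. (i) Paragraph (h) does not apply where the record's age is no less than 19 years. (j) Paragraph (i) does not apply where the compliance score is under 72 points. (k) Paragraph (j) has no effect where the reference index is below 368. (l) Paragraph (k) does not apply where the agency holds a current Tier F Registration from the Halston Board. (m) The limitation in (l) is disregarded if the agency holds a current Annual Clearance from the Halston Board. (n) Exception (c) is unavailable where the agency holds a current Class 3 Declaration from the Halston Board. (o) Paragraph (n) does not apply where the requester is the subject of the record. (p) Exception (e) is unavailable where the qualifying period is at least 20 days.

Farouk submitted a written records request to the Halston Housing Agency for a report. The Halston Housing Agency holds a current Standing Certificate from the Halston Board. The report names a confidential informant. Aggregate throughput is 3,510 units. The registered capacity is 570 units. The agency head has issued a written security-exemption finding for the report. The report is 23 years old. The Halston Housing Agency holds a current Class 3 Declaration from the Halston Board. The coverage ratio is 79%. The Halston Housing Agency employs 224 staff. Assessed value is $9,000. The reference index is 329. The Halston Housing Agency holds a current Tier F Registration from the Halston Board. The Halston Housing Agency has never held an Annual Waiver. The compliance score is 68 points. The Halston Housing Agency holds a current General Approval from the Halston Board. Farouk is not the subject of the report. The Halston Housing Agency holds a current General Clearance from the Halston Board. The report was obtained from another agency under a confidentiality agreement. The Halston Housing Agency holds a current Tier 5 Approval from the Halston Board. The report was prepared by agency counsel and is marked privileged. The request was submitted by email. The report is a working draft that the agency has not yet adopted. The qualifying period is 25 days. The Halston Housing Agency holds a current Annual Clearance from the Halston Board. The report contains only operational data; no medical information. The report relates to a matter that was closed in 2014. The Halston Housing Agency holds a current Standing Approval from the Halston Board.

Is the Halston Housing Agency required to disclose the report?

Yes — the Halston Housing Agency must disclose the report.

Exception (a) does not apply: the report relates to a closed matter.
All of (b)'s requirements are met (aggregate throughput is 3,510 units, meeting the 3,150 units threshold; the report is an unadopted draft; the report was obtained under a confidentiality agreement). Turning to paragraphs (g)–(m): (g) operates — the coverage ratio is 79%, meeting the 64% threshold. (h) would limit (g) — assessed value is $9,000, below the $9,500 limit — but (i) sets (h) aside: (i) applies — the record's age is 23 years, meeting the 19 years threshold. (j) would limit (i) — the compliance score is 68 points, under the 72 points limit — but (k) sets (j) aside: (k) is triggered — the reference index is 329, below the 368 limit. (l) would limit (k) — a current Tier F Registration is held — but (m) sets (l) aside: (m) operates against (l): a current Annual Clearance is held. So (b) is unavailable.
Exception (c) is satisfied on its face — a current Tier 5 Approval is held; a current Standing Certificate is held; a current Standing Approval is held. Turning to paragraphs (n)–(o): (n) operates against (c): a current Class 3 Declaration is held. (o) is not triggered (Farouk is not the subject of the report), so (n) stands. (c) is therefore removed.
Exception (d) requires that the record contains personal medical information; but the report contains only operational data, so (d) is unavailable.
Exception (e): a written security-exemption finding has been issued; the report is privileged — every condition holds. But applying paragraph (p): (p) is engaged — the qualifying period is 25 days, meeting the 20 days threshold. Exception (e) does not apply.
No exception applies. The general rule governs.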